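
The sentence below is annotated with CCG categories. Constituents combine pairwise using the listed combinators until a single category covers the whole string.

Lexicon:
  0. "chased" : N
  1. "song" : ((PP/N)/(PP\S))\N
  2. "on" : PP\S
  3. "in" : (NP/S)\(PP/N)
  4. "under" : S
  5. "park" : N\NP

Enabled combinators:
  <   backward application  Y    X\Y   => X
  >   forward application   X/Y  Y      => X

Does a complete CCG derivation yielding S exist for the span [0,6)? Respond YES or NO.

NO

N ((PP/N)/(PP\S))\N PP\S (NP/S)\(PP/N) S N\NP
CKY chart[0,6] = {N}; S ∉ chart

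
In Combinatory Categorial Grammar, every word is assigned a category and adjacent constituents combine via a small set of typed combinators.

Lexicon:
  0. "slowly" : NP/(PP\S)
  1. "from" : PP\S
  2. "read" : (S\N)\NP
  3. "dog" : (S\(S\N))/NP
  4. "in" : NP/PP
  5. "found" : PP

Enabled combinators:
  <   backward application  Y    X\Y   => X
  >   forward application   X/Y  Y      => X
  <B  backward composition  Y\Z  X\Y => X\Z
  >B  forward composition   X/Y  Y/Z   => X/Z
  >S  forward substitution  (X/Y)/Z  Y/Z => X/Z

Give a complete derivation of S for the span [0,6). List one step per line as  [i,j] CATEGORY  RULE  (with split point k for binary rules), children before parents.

[0,1] NP/(PP\S)  lex  "slowly"
[1,2] PP\S  lex  "from"
[0,2] NP  >  k=1
[2,3] (S\N)\NP  lex  "read"
[0,3] S\N  <  k=2
[3,4] (S\(S\N))/NP  lex  "dog"
[4,5] NP/PP  lex  "in"
[5,6] PP  lex  "found"
[4,6] NP  >  k=5
[3,6] S\(S\N)  >  k=4
[0,6] S  <  k=3

[0,6] S   <
  [0,3] S\N   <
    [0,2] NP   >
      [0,1] "slowly" : NP/(PP\S)
      [1,2] "from" : PP\S
    [2,3] "read" : (S\N)\NP
  [3,6] S\(S\N)   >
    [3,4] "dog" : (S\(S\N))/NP
    [4,6] NP   >
      [4,5] "in" : NP/PP
      [5,6] "found" : PP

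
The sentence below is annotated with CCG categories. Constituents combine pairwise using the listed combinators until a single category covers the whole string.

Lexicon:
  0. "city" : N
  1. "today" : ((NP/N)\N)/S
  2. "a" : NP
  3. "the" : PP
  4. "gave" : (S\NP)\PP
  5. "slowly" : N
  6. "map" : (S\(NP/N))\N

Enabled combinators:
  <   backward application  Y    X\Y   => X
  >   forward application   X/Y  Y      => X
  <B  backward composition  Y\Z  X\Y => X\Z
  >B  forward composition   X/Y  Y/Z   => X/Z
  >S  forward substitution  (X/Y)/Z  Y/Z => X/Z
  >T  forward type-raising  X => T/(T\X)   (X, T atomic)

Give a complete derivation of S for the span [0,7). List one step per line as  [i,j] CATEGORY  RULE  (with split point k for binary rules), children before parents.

[0,7] S   <
  [0,1] "city" : N
  [1,7] S\N   <B
    [1,5] (NP/N)\N   >
      [1,2] "today" : ((NP/N)\N)/S
      [2,5] S   <
        [2,3] "a" : NP
        [3,5] S\NP   <
          [3,4] "the" : PP
          [4,5] "gave" : (S\NP)\PP
    [5,7] S\(NP/N)   <
      [5,6] "slowly" : N
      [6,7] "map" : (S\(NP/N))\N

[0,1] N  lex  "city"
[1,2] ((NP/N)\N)/S  lex  "today"
[2,3] NP  lex  "a"
[3,4] PP  lex  "the"
[4,5] (S\NP)\PP  lex  "gave"
[3,5] S\NP  <  k=4
[2,5] S  <  k=3
[1,5] (NP/N)\N  >  k=2
[5,6] N  lex  "slowly"
[6,7] (S\(NP/N))\N  lex  "map"
[5,7] S\(NP/N)  <  k=6
[1,7] S\N  <B  k=5
[0,7] S  <  k=1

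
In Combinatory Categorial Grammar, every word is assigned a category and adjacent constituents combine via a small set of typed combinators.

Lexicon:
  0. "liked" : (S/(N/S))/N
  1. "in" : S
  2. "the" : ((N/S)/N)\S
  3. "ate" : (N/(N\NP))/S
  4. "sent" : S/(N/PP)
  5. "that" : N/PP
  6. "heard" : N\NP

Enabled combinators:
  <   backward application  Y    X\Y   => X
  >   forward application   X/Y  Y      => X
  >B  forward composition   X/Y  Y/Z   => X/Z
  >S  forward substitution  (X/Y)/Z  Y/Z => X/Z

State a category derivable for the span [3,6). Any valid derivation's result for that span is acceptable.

N/(N\NP)

[0,7] S   >
  [0,3] S/N   >S
    [0,1] "liked" : (S/(N/S))/N
    [1,3] (N/S)/N   <
      [1,2] "in" : S
      [2,3] "the" : ((N/S)/N)\S
  [3,7] N   >
    [3,6] N/(N\NP)   >
      [3,4] "ate" : (N/(N\NP))/S
      [4,6] S   >
        [4,5] "sent" : S/(N/PP)
        [5,6] "that" : N/PP
    [6,7] "heard" : N\NP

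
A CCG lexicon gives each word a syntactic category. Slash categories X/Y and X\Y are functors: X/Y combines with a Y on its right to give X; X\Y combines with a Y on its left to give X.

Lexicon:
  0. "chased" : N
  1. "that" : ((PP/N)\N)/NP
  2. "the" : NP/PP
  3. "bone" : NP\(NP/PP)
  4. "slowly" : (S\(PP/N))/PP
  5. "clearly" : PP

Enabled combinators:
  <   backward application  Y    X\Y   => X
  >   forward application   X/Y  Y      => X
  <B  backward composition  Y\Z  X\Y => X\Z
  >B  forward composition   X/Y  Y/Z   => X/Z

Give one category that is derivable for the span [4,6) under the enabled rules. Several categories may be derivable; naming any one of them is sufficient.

S\(PP/N)

[0,6] S   <
  [0,1] "chased" : N
  [1,6] S\N   <B
    [1,4] (PP/N)\N   >
      [1,2] "that" : ((PP/N)\N)/NP
      [2,4] NP   <
        [2,3] "the" : NP/PP
        [3,4] "bone" : NP\(NP/PP)
    [4,6] S\(PP/N)   >
      [4,5] "slowly" : (S\(PP/N))/PP
      [5,6] "clearly" : PP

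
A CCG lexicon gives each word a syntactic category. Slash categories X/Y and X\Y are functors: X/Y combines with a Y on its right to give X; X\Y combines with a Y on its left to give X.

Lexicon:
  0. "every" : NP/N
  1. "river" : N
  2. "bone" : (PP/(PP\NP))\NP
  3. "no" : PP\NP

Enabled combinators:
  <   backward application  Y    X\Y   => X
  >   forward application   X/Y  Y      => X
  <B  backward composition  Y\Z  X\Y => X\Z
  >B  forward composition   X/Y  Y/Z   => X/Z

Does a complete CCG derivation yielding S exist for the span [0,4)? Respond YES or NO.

NO

NP/N N (PP/(PP\NP))\NP PP\NP
CKY chart[0,4] = {PP}; S ∉ chart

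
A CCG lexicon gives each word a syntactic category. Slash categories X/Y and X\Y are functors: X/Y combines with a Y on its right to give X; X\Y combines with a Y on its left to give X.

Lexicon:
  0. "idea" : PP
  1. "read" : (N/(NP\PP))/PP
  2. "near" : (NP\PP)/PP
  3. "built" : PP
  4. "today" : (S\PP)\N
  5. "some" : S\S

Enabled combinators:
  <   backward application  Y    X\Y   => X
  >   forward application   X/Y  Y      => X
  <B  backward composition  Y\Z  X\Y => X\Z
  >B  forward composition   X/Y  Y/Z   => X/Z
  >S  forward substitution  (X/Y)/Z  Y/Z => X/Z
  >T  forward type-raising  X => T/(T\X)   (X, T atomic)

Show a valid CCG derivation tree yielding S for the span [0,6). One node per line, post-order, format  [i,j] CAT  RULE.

[0,1] PP  lex  "idea"
[1,2] (N/(NP\PP))/PP  lex  "read"
[2,3] (NP\PP)/PP  lex  "near"
[1,3] N/PP  >S  k=2
[3,4] PP  lex  "built"
[1,4] N  >  k=3
[4,5] (S\PP)\N  lex  "today"
[1,5] S\PP  <  k=4
[5,6] S\S  lex  "some"
[1,6] S\PP  <B  k=5
[0,6] S  <  k=1

[0,6] S   <
  [0,1] "idea" : PP
  [1,6] S\PP   <B
    [1,5] S\PP   <
      [1,4] N   >
        [1,3] N/PP   >S
          [1,2] "read" : (N/(NP\PP))/PP
          [2,3] "near" : (NP\PP)/PP
        [3,4] "built" : PP
      [4,5] "today" : (S\PP)\N
    [5,6] "some" : S\S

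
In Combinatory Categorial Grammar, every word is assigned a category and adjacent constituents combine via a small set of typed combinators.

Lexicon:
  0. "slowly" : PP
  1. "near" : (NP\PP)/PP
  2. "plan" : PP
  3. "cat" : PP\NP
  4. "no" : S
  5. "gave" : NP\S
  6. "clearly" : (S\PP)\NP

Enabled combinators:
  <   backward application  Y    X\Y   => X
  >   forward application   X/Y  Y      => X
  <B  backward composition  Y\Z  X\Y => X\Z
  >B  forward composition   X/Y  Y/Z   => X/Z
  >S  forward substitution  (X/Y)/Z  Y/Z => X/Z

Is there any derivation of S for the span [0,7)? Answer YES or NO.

[0,7] S   <
  [0,4] PP   <
    [0,3] NP   <
      [0,1] "slowly" : PP
      [1,3] NP\PP   >
        [1,2] "near" : (NP\PP)/PP
        [2,3] "plan" : PP
    [3,4] "cat" : PP\NP
  [4,7] S\PP   <
    [4,6] NP   <
      [4,5] "no" : S
      [5,6] "gave" : NP\S
    [6,7] "clearly" : (S\PP)\NP

YES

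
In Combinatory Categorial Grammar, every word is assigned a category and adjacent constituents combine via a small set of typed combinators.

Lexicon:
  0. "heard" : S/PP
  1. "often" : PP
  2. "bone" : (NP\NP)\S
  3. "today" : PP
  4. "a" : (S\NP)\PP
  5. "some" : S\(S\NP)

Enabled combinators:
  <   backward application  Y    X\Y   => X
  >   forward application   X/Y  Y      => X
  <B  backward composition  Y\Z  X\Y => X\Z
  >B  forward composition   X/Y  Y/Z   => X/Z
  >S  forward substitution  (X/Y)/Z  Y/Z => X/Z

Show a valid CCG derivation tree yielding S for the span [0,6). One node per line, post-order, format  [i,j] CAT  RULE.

[0,1] S/PP  lex  "heard"
[1,2] PP  lex  "often"
[0,2] S  >  k=1
[2,3] (NP\NP)\S  lex  "bone"
[0,3] NP\NP  <  k=2
[3,4] PP  lex  "today"
[4,5] (S\NP)\PP  lex  "a"
[3,5] S\NP  <  k=4
[0,5] S\NP  <B  k=3
[5,6] S\(S\NP)  lex  "some"
[0,6] S  <  k=5

[0,6] S   <
  [0,5] S\NP   <B
    [0,3] NP\NP   <
      [0,2] S   >
        [0,1] "heard" : S/PP
        [1,2] "often" : PP
      [2,3] "bone" : (NP\NP)\S
    [3,5] S\NP   <
      [3,4] "today" : PP
      [4,5] "a" : (S\NP)\PP
  [5,6] "some" : S\(S\NP)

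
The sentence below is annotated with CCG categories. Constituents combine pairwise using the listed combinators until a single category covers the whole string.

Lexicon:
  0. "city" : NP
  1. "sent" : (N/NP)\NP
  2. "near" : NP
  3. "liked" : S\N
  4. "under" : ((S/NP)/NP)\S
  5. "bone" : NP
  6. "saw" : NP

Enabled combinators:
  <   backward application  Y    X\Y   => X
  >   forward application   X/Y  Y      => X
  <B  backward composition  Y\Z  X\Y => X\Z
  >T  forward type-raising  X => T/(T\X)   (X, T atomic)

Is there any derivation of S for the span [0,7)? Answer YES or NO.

YES

[0,7] S   >
  [0,6] S/NP   >
    [0,5] (S/NP)/NP   <
      [0,4] S   <
        [0,3] N   >
          [0,2] N/NP   <
            [0,1] "city" : NP
            [1,2] "sent" : (N/NP)\NP
          [2,3] "near" : NP
        [3,4] "liked" : S\N
      [4,5] "under" : ((S/NP)/NP)\S
    [5,6] "bone" : NP
  [6,7] "saw" : NP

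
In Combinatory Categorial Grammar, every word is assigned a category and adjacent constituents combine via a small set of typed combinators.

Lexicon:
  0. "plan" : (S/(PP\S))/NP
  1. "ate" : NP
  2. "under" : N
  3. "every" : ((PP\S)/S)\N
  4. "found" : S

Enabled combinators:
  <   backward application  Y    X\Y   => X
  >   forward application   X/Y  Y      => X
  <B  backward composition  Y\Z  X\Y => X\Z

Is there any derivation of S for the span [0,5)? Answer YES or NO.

YES

[0,5] S   >
  [0,2] S/(PP\S)   >
    [0,1] "plan" : (S/(PP\S))/NP
    [1,2] "ate" : NP
  [2,5] PP\S   >
    [2,4] (PP\S)/S   <
      [2,3] "under" : N
      [3,4] "every" : ((PP\S)/S)\N
    [4,5] "found" : S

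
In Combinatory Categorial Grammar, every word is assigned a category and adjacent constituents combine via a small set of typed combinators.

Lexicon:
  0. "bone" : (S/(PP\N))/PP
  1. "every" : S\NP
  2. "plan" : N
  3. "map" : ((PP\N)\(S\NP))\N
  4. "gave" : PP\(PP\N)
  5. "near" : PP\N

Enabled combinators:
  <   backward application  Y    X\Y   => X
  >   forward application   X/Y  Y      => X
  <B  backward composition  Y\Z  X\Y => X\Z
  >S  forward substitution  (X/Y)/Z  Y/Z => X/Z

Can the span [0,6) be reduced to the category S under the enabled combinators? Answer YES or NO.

[0,6] S   >
  [0,5] S/(PP\N)   >
    [0,1] "bone" : (S/(PP\N))/PP
    [1,5] PP   <
      [1,4] PP\N   <
        [1,2] "every" : S\NP
        [2,4] (PP\N)\(S\NP)   <
          [2,3] "plan" : N
          [3,4] "map" : ((PP\N)\(S\NP))\N
      [4,5] "gave" : PP\(PP\N)
  [5,6] "near" : PP\N

YES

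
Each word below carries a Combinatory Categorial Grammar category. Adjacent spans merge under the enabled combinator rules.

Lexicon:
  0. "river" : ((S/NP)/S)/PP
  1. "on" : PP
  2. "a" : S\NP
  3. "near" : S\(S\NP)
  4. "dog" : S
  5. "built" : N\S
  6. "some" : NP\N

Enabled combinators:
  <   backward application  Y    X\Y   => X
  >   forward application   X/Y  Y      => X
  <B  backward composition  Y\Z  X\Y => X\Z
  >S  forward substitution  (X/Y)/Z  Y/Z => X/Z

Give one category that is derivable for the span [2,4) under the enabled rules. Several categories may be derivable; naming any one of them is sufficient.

S

[0,7] S   >
  [0,4] S/NP   >
    [0,2] (S/NP)/S   >
      [0,1] "river" : ((S/NP)/S)/PP
      [1,2] "on" : PP
    [2,4] S   <
      [2,3] "a" : S\NP
      [3,4] "near" : S\(S\NP)
  [4,7] NP   <
    [4,5] "dog" : S
    [5,7] NP\S   <B
      [5,6] "built" : N\S
      [6,7] "some" : NP\N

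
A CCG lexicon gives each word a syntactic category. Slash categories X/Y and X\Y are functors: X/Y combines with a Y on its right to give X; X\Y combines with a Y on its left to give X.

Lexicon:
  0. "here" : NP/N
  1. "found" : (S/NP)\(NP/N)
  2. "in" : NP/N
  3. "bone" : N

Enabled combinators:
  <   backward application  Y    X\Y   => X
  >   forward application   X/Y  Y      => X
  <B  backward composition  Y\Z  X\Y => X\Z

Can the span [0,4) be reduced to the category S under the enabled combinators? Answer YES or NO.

[0,4] S   >
  [0,2] S/NP   <
    [0,1] "here" : NP/N
    [1,2] "found" : (S/NP)\(NP/N)
  [2,4] NP   >
    [2,3] "in" : NP/N
    [3,4] "bone" : N

YES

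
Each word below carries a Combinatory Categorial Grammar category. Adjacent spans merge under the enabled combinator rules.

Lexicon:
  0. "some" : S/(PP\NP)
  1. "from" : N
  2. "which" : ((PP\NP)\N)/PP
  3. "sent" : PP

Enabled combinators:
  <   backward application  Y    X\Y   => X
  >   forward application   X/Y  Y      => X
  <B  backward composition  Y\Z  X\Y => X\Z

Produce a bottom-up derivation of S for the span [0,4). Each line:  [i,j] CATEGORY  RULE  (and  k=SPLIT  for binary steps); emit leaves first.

[0,4] S   >
  [0,1] "some" : S/(PP\NP)
  [1,4] PP\NP   <
    [1,2] "from" : N
    [2,4] (PP\NP)\N   >
      [2,3] "which" : ((PP\NP)\N)/PP
      [3,4] "sent" : PP

[0,1] S/(PP\NP)  lex  "some"
[1,2] N  lex  "from"
[2,3] ((PP\NP)\N)/PP  lex  "which"
[3,4] PP  lex  "sent"
[2,4] (PP\NP)\N  >  k=3
[1,4] PP\NP  <  k=2
[0,4] S  >  k=1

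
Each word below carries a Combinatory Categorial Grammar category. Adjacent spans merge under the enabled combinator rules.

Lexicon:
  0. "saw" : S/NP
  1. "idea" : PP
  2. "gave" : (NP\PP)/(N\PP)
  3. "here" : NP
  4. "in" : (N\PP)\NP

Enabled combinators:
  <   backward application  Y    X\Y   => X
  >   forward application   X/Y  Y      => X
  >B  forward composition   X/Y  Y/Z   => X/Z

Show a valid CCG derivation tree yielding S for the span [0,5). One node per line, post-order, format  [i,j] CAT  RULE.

[0,1] S/NP  lex  "saw"
[1,2] PP  lex  "idea"
[2,3] (NP\PP)/(N\PP)  lex  "gave"
[3,4] NP  lex  "here"
[4,5] (N\PP)\NP  lex  "in"
[3,5] N\PP  <  k=4
[2,5] NP\PP  >  k=3
[1,5] NP  <  k=2
[0,5] S  >  k=1

[0,5] S   >
  [0,1] "saw" : S/NP
  [1,5] NP   <
    [1,2] "idea" : PP
    [2,5] NP\PP   >
      [2,3] "gave" : (NP\PP)/(N\PP)
      [3,5] N\PP   <
        [3,4] "here" : NP
        [4,5] "in" : (N\PP)\NP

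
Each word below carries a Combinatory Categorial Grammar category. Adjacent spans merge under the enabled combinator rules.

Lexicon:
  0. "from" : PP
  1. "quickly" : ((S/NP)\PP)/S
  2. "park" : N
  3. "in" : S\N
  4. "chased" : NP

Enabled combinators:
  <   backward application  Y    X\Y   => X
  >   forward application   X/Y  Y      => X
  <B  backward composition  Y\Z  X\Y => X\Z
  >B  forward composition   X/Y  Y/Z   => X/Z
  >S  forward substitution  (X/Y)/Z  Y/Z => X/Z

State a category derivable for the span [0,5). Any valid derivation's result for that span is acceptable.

[0,5] S   >
  [0,4] S/NP   <
    [0,1] "from" : PP
    [1,4] (S/NP)\PP   >
      [1,2] "quickly" : ((S/NP)\PP)/S
      [2,4] S   <
        [2,3] "park" : N
        [3,4] "in" : S\N
  [4,5] "chased" : NP

S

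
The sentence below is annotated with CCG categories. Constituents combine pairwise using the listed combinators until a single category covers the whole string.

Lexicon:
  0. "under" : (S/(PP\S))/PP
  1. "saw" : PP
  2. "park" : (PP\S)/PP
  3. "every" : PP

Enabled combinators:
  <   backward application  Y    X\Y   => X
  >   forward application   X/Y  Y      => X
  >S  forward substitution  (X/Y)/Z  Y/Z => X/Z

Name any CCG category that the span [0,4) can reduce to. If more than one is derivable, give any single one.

S

[0,4] S   >
  [0,2] S/(PP\S)   >
    [0,1] "under" : (S/(PP\S))/PP
    [1,2] "saw" : PP
  [2,4] PP\S   >
    [2,3] "park" : (PP\S)/PP
    [3,4] "every" : PP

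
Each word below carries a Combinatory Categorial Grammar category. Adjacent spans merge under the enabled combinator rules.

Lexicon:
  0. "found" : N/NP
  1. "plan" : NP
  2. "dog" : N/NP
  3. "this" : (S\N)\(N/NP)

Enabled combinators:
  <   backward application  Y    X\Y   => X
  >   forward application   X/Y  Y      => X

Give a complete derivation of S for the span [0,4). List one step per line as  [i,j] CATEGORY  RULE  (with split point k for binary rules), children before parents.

[0,4] S   <
  [0,2] N   >
    [0,1] "found" : N/NP
    [1,2] "plan" : NP
  [2,4] S\N   <
    [2,3] "dog" : N/NP
    [3,4] "this" : (S\N)\(N/NP)

[0,1] N/NP  lex  "found"
[1,2] NP  lex  "plan"
[0,2] N  >  k=1
[2,3] N/NP  lex  "dog"
[3,4] (S\N)\(N/NP)  lex  "this"
[2,4] S\N  <  k=3
[0,4] S  <  k=2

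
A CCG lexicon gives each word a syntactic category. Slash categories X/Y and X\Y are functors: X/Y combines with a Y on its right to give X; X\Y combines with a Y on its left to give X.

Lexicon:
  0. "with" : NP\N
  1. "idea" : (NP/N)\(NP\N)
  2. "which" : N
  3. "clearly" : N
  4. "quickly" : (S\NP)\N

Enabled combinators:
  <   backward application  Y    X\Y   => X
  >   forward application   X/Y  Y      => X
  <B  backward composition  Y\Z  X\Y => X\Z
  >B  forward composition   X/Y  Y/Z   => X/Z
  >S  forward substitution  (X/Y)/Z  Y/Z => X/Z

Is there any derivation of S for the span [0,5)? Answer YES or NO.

[0,5] S   <
  [0,3] NP   >
    [0,2] NP/N   <
      [0,1] "with" : NP\N
      [1,2] "idea" : (NP/N)\(NP\N)
    [2,3] "which" : N
  [3,5] S\NP   <
    [3,4] "clearly" : N
    [4,5] "quickly" : (S\NP)\N

YES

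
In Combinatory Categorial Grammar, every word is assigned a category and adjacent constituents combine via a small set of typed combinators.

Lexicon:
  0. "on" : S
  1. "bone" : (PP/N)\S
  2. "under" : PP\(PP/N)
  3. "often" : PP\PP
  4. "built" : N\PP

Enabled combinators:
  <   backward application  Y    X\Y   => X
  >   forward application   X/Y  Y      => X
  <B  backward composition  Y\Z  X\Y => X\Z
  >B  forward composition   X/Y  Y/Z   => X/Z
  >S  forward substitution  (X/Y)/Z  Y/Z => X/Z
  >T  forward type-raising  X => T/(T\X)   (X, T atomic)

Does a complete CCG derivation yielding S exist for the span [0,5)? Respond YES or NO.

NO

S (PP/N)\S PP\(PP/N) PP\PP N\PP
CKY chart[0,5] = {N, N/(N\N), NP/(NP\N), PP/(PP\N), S/(S\N)}; S ∉ chart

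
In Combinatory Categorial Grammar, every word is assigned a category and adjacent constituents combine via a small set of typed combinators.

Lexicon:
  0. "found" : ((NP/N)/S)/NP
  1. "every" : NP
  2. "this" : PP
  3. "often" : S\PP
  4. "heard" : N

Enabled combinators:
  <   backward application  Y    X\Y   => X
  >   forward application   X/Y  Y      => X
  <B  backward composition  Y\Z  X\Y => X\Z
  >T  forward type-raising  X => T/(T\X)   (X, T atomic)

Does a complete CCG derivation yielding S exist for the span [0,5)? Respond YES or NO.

((NP/N)/S)/NP NP PP S\PP N
CKY chart[0,5] = {N/(N\NP), NP, NP/(NP\NP), PP/(PP\NP), S/(S\NP)}; S ∉ chart

NO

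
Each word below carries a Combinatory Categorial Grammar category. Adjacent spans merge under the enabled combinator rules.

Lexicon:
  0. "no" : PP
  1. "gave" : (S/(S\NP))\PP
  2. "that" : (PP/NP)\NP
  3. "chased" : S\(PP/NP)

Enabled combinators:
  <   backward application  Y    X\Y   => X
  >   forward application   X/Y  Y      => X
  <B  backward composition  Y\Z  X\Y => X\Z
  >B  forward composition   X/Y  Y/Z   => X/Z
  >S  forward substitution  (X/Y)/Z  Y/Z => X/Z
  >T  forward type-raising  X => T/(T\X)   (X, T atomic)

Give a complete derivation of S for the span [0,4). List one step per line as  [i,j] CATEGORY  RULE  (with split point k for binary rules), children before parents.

[0,4] S   >
  [0,2] S/(S\NP)   <
    [0,1] "no" : PP
    [1,2] "gave" : (S/(S\NP))\PP
  [2,4] S\NP   <B
    [2,3] "that" : (PP/NP)\NP
    [3,4] "chased" : S\(PP/NP)

[0,1] PP  lex  "no"
[1,2] (S/(S\NP))\PP  lex  "gave"
[0,2] S/(S\NP)  <  k=1
[2,3] (PP/NP)\NP  lex  "that"
[3,4] S\(PP/NP)  lex  "chased"
[2,4] S\NP  <B  k=3
[0,4] S  >  k=2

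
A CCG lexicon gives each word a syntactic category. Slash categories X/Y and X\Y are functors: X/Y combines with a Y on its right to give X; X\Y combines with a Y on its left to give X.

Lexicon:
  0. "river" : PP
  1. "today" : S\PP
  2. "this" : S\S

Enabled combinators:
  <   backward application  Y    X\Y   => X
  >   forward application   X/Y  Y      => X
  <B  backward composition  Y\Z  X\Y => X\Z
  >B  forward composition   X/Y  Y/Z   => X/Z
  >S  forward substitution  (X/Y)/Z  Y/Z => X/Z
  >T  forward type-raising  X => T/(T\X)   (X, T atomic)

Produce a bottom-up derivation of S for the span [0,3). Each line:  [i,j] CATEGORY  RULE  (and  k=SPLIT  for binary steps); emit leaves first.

[0,1] PP  lex  "river"
[0,1] S/(S\PP)  >T
[1,2] S\PP  lex  "today"
[2,3] S\S  lex  "this"
[1,3] S\PP  <B  k=2
[0,3] S  >  k=1

[0,3] S   >
  [0,1] S/(S\PP)   >T
    [0,1] "river" : PP
  [1,3] S\PP   <B
    [1,2] "today" : S\PP
    [2,3] "this" : S\S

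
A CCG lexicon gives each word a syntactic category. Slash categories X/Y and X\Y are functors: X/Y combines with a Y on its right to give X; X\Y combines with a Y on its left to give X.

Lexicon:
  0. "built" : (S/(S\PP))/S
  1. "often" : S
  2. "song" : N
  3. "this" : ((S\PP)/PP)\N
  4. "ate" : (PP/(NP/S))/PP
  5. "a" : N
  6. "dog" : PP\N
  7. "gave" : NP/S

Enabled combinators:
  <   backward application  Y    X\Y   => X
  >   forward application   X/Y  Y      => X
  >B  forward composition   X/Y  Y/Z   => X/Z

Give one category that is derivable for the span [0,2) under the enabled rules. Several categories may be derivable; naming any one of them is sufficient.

[0,8] S   >
  [0,4] S/PP   >B
    [0,2] S/(S\PP)   >
      [0,1] "built" : (S/(S\PP))/S
      [1,2] "often" : S
    [2,4] (S\PP)/PP   <
      [2,3] "song" : N
      [3,4] "this" : ((S\PP)/PP)\N
  [4,8] PP   >
    [4,7] PP/(NP/S)   >
      [4,5] "ate" : (PP/(NP/S))/PP
      [5,7] PP   <
        [5,6] "a" : N
        [6,7] "dog" : PP\N
    [7,8] "gave" : NP/S

S/(S\PP)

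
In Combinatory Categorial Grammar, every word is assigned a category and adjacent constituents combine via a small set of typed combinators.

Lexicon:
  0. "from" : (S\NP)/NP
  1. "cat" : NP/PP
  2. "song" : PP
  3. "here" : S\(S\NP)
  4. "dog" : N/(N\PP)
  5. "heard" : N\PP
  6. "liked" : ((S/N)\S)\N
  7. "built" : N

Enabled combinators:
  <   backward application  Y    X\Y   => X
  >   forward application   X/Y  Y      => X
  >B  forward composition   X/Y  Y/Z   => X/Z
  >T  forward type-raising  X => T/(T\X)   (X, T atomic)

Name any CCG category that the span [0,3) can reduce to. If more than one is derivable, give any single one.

S\NP

[0,8] S   >
  [0,7] S/N   <
    [0,4] S   <
      [0,3] S\NP   >
        [0,1] "from" : (S\NP)/NP
        [1,3] NP   >
          [1,2] "cat" : NP/PP
          [2,3] "song" : PP
      [3,4] "here" : S\(S\NP)
    [4,7] (S/N)\S   <
      [4,6] N   >
        [4,5] "dog" : N/(N\PP)
        [5,6] "heard" : N\PP
      [6,7] "liked" : ((S/N)\S)\N
  [7,8] "built" : N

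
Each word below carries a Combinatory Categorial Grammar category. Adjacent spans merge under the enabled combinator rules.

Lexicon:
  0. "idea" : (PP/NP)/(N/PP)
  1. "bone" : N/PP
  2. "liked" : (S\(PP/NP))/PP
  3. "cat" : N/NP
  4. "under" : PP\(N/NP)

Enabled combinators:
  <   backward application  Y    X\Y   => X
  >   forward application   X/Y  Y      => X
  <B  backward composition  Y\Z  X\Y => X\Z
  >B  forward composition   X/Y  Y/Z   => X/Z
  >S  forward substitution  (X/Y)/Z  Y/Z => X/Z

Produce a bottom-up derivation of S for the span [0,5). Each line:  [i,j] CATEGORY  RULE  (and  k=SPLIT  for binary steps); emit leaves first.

[0,5] S   <
  [0,2] PP/NP   >
    [0,1] "idea" : (PP/NP)/(N/PP)
    [1,2] "bone" : N/PP
  [2,5] S\(PP/NP)   >
    [2,3] "liked" : (S\(PP/NP))/PP
    [3,5] PP   <
      [3,4] "cat" : N/NP
      [4,5] "under" : PP\(N/NP)

[0,1] (PP/NP)/(N/PP)  lex  "idea"
[1,2] N/PP  lex  "bone"
[0,2] PP/NP  >  k=1
[2,3] (S\(PP/NP))/PP  lex  "liked"
[3,4] N/NP  lex  "cat"
[4,5] PP\(N/NP)  lex  "under"
[3,5] PP  <  k=4
[2,5] S\(PP/NP)  >  k=3
[0,5] S  <  k=2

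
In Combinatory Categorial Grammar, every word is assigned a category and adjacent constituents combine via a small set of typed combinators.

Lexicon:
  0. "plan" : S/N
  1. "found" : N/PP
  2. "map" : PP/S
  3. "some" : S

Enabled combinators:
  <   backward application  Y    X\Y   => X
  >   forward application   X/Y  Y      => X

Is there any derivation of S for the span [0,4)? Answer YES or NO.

[0,4] S   >
  [0,1] "plan" : S/N
  [1,4] N   >
    [1,2] "found" : N/PP
    [2,4] PP   >
      [2,3] "map" : PP/S
      [3,4] "some" : S

YES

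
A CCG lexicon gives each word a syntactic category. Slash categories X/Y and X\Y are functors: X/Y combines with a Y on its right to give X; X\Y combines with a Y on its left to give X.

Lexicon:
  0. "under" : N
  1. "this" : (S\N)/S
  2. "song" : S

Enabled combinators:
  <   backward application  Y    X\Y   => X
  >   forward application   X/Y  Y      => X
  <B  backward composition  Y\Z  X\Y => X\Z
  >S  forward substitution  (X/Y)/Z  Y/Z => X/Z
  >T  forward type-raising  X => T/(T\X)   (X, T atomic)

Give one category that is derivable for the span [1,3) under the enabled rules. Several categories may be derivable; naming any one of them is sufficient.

[0,3] S   >
  [0,1] S/(S\N)   >T
    [0,1] "under" : N
  [1,3] S\N   >
    [1,2] "this" : (S\N)/S
    [2,3] "song" : S

S\N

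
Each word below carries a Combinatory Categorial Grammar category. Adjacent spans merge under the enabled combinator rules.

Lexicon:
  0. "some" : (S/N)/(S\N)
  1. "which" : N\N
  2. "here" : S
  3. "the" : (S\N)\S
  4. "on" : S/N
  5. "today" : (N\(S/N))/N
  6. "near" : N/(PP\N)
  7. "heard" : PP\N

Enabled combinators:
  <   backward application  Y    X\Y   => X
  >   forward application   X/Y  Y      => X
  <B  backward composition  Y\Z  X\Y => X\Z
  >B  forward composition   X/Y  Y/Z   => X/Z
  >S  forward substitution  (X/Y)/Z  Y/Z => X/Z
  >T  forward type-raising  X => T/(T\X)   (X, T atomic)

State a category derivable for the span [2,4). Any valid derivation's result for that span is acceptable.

[0,8] S   >
  [0,4] S/N   >
    [0,1] "some" : (S/N)/(S\N)
    [1,4] S\N   <B
      [1,2] "which" : N\N
      [2,4] S\N   <
        [2,3] "here" : S
        [3,4] "the" : (S\N)\S
  [4,8] N   <
    [4,5] "on" : S/N
    [5,8] N\(S/N)   >
      [5,6] "today" : (N\(S/N))/N
      [6,8] N   >
        [6,7] "near" : N/(PP\N)
        [7,8] "heard" : PP\N

S\N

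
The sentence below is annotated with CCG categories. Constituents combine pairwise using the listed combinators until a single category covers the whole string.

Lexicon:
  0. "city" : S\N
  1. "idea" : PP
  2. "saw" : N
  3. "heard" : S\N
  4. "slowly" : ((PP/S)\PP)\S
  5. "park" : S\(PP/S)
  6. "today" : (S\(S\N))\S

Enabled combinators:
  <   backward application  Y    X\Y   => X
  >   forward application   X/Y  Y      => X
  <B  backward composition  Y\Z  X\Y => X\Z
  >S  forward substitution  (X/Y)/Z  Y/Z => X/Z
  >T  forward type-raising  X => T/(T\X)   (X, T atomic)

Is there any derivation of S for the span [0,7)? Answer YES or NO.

[0,7] S   <
  [0,1] "city" : S\N
  [1,7] S\(S\N)   <
    [1,6] S   >
      [1,2] S/(S\PP)   >T
        [1,2] "idea" : PP
      [2,6] S\PP   <B
        [2,5] (PP/S)\PP   <
          [2,4] S   >
            [2,3] S/(S\N)   >T
              [2,3] "saw" : N
            [3,4] "heard" : S\N
          [4,5] "slowly" : ((PP/S)\PP)\S
        [5,6] "park" : S\(PP/S)
    [6,7] "today" : (S\(S\N))\S

YES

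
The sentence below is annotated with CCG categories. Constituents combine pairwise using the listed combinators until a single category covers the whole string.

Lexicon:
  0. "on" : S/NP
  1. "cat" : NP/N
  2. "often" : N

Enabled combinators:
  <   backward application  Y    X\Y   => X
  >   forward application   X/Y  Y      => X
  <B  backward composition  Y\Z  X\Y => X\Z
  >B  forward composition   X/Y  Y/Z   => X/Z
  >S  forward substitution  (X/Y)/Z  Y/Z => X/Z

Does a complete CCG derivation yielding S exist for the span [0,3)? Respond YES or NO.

[0,3] S   >
  [0,1] "on" : S/NP
  [1,3] NP   >
    [1,2] "cat" : NP/N
    [2,3] "often" : N

YES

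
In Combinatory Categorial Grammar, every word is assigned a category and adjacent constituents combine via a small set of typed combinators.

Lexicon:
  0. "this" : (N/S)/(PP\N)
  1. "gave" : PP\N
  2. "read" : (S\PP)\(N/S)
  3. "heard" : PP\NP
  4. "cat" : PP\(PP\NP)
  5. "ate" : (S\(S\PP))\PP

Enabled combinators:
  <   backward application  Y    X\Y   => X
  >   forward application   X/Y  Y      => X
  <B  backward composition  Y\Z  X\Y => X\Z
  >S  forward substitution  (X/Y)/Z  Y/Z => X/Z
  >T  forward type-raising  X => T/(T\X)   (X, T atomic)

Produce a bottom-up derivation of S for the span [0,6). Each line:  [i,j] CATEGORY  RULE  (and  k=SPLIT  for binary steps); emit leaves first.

[0,6] S   <
  [0,3] S\PP   <
    [0,2] N/S   >
      [0,1] "this" : (N/S)/(PP\N)
      [1,2] "gave" : PP\N
    [2,3] "read" : (S\PP)\(N/S)
  [3,6] S\(S\PP)   <
    [3,5] PP   <
      [3,4] "heard" : PP\NP
      [4,5] "cat" : PP\(PP\NP)
    [5,6] "ate" : (S\(S\PP))\PP

[0,1] (N/S)/(PP\N)  lex  "this"
[1,2] PP\N  lex  "gave"
[0,2] N/S  >  k=1
[2,3] (S\PP)\(N/S)  lex  "read"
[0,3] S\PP  <  k=2
[3,4] PP\NP  lex  "heard"
[4,5] PP\(PP\NP)  lex  "cat"
[3,5] PP  <  k=4
[5,6] (S\(S\PP))\PP  lex  "ate"
[3,6] S\(S\PP)  <  k=5
[0,6] S  <  k=3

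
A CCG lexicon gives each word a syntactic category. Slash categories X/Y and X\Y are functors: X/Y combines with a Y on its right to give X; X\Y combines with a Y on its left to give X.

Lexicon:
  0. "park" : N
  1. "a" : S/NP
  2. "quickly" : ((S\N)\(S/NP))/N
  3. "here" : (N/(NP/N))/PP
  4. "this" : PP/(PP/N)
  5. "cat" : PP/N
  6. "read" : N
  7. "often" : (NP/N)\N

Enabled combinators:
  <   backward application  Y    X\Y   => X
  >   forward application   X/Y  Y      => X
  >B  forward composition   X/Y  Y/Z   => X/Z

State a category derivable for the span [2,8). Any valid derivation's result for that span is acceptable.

[0,8] S   <
  [0,1] "park" : N
  [1,8] S\N   <
    [1,2] "a" : S/NP
    [2,8] (S\N)\(S/NP)   >
      [2,3] "quickly" : ((S\N)\(S/NP))/N
      [3,8] N   >
        [3,6] N/(NP/N)   >
          [3,4] "here" : (N/(NP/N))/PP
          [4,6] PP   >
            [4,5] "this" : PP/(PP/N)
            [5,6] "cat" : PP/N
        [6,8] NP/N   <
          [6,7] "read" : N
          [7,8] "often" : (NP/N)\N

(S\N)\(S/NP)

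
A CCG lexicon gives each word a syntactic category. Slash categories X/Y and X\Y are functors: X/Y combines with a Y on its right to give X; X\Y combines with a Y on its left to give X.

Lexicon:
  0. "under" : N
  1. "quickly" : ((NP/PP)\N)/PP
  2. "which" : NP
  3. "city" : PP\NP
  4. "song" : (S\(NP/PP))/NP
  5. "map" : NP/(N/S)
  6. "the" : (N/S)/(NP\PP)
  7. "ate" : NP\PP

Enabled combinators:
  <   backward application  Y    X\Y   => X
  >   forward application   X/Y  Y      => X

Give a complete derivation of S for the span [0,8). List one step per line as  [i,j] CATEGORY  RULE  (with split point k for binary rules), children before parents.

[0,8] S   <
  [0,4] NP/PP   <
    [0,1] "under" : N
    [1,4] (NP/PP)\N   >
      [1,2] "quickly" : ((NP/PP)\N)/PP
      [2,4] PP   <
        [2,3] "which" : NP
        [3,4] "city" : PP\NP
  [4,8] S\(NP/PP)   >
    [4,5] "song" : (S\(NP/PP))/NP
    [5,8] NP   >
      [5,6] "map" : NP/(N/S)
      [6,8] N/S   >
        [6,7] "the" : (N/S)/(NP\PP)
        [7,8] "ate" : NP\PP

[0,1] N  lex  "under"
[1,2] ((NP/PP)\N)/PP  lex  "quickly"
[2,3] NP  lex  "which"
[3,4] PP\NP  lex  "city"
[2,4] PP  <  k=3
[1,4] (NP/PP)\N  >  k=2
[0,4] NP/PP  <  k=1
[4,5] (S\(NP/PP))/NP  lex  "song"
[5,6] NP/(N/S)  lex  "map"
[6,7] (N/S)/(NP\PP)  lex  "the"
[7,8] NP\PP  lex  "ate"
[6,8] N/S  >  k=7
[5,8] NP  >  k=6
[4,8] S\(NP/PP)  >  k=5
[0,8] S  <  k=4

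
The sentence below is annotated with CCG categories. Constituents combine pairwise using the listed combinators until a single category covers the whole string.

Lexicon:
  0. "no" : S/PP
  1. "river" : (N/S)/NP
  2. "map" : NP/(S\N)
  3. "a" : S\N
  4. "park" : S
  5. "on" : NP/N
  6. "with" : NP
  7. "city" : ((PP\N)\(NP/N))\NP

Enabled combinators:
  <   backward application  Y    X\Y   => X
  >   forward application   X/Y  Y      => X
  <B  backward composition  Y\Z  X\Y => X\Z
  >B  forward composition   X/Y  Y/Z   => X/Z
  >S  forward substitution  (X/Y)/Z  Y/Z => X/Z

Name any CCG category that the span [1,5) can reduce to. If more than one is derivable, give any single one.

[0,8] S   >
  [0,1] "no" : S/PP
  [1,8] PP   <
    [1,5] N   >
      [1,4] N/S   >
        [1,2] "river" : (N/S)/NP
        [2,4] NP   >
          [2,3] "map" : NP/(S\N)
          [3,4] "a" : S\N
      [4,5] "park" : S
    [5,8] PP\N   <
      [5,6] "on" : NP/N
      [6,8] (PP\N)\(NP/N)   <
        [6,7] "with" : NP
        [7,8] "city" : ((PP\N)\(NP/N))\NP

N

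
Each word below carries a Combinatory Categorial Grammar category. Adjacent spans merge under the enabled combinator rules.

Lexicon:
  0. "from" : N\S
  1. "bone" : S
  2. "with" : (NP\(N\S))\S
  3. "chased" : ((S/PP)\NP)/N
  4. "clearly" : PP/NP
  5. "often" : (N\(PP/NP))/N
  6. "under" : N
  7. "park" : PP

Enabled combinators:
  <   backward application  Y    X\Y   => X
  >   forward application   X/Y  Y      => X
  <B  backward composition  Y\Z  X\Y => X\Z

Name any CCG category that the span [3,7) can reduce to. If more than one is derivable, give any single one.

[0,8] S   >
  [0,7] S/PP   <
    [0,3] NP   <
      [0,1] "from" : N\S
      [1,3] NP\(N\S)   <
        [1,2] "bone" : S
        [2,3] "with" : (NP\(N\S))\S
    [3,7] (S/PP)\NP   >
      [3,4] "chased" : ((S/PP)\NP)/N
      [4,7] N   <
        [4,5] "clearly" : PP/NP
        [5,7] N\(PP/NP)   >
          [5,6] "often" : (N\(PP/NP))/N
          [6,7] "under" : N
  [7,8] "park" : PP

(S/PP)\NP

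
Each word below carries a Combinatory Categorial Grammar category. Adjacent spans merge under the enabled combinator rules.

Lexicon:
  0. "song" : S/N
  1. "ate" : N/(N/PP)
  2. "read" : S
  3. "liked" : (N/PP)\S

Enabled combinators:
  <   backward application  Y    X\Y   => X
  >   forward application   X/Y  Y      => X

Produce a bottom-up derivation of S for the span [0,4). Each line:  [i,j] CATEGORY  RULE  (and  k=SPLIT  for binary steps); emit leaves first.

[0,1] S/N  lex  "song"
[1,2] N/(N/PP)  lex  "ate"
[2,3] S  lex  "read"
[3,4] (N/PP)\S  lex  "liked"
[2,4] N/PP  <  k=3
[1,4] N  >  k=2
[0,4] S  >  k=1

[0,4] S   >
  [0,1] "song" : S/N
  [1,4] N   >
    [1,2] "ate" : N/(N/PP)
    [2,4] N/PP   <
      [2,3] "read" : S
      [3,4] "liked" : (N/PP)\S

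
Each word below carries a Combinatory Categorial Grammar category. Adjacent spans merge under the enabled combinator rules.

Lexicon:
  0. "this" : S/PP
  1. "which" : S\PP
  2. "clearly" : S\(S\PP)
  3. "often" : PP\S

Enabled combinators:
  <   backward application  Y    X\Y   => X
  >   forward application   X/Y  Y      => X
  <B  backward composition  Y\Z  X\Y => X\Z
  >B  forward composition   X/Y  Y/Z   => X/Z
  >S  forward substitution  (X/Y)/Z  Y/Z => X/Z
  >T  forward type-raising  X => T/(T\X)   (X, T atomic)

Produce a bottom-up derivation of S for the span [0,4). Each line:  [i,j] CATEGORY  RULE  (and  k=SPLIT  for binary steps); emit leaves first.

[0,1] S/PP  lex  "this"
[1,2] S\PP  lex  "which"
[2,3] S\(S\PP)  lex  "clearly"
[1,3] S  <  k=2
[3,4] PP\S  lex  "often"
[1,4] PP  <  k=3
[0,4] S  >  k=1

[0,4] S   >
  [0,1] "this" : S/PP
  [1,4] PP   <
    [1,3] S   <
      [1,2] "which" : S\PP
      [2,3] "clearly" : S\(S\PP)
    [3,4] "often" : PP\S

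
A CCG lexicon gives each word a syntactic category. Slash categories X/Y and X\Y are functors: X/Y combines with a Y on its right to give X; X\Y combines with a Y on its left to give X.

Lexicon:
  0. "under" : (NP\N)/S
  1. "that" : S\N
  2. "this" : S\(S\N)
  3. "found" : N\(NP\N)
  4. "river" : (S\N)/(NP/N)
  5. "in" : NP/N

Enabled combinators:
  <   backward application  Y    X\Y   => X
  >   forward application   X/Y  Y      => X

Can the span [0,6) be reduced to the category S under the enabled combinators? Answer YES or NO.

[0,6] S   <
  [0,4] N   <
    [0,3] NP\N   >
      [0,1] "under" : (NP\N)/S
      [1,3] S   <
        [1,2] "that" : S\N
        [2,3] "this" : S\(S\N)
    [3,4] "found" : N\(NP\N)
  [4,6] S\N   >
    [4,5] "river" : (S\N)/(NP/N)
    [5,6] "in" : NP/N

YES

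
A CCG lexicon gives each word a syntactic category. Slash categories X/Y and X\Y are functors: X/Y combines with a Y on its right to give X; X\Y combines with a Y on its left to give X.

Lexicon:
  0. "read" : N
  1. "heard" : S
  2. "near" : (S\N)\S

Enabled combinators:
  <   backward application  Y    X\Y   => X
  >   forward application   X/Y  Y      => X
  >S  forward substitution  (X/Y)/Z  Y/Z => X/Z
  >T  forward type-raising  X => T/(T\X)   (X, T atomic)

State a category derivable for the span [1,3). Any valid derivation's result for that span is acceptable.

S\N

[0,3] S   >
  [0,1] S/(S\N)   >T
    [0,1] "read" : N
  [1,3] S\N   <
    [1,2] "heard" : S
    [2,3] "near" : (S\N)\S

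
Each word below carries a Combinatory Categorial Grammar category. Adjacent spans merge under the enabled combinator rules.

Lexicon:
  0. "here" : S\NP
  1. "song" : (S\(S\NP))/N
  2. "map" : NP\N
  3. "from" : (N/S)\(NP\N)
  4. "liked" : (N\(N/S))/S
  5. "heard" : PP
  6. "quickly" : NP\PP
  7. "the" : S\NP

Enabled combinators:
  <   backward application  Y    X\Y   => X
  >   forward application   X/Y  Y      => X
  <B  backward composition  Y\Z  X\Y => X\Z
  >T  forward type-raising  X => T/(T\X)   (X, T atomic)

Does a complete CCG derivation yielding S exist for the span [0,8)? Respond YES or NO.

[0,8] S   <
  [0,1] "here" : S\NP
  [1,8] S\(S\NP)   >
    [1,2] "song" : (S\(S\NP))/N
    [2,8] N   <
      [2,4] N/S   <
        [2,3] "map" : NP\N
        [3,4] "from" : (N/S)\(NP\N)
      [4,8] N\(N/S)   >
        [4,5] "liked" : (N\(N/S))/S
        [5,8] S   <
          [5,7] NP   >
            [5,6] NP/(NP\PP)   >T
              [5,6] "heard" : PP
            [6,7] "quickly" : NP\PP
          [7,8] "the" : S\NP

YES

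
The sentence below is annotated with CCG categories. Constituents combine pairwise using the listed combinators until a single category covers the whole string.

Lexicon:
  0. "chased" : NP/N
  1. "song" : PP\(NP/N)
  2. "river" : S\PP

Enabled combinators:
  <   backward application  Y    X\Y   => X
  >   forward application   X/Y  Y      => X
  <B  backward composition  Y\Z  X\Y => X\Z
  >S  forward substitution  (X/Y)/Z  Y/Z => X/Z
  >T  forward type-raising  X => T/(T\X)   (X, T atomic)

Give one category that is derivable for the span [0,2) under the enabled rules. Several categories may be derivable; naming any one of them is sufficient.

PP

[0,3] S   <
  [0,2] PP   <
    [0,1] "chased" : NP/N
    [1,2] "song" : PP\(NP/N)
  [2,3] "river" : S\PP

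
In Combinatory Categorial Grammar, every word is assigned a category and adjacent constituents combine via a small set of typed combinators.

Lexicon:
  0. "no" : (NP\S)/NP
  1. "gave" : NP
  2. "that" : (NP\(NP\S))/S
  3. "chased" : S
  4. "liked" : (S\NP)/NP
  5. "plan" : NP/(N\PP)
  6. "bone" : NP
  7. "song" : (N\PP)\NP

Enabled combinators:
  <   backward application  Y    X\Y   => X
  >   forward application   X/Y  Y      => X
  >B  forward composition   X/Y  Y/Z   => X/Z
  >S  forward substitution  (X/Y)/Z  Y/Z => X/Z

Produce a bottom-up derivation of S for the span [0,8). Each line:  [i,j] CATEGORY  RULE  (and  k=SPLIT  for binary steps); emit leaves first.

[0,1] (NP\S)/NP  lex  "no"
[1,2] NP  lex  "gave"
[0,2] NP\S  >  k=1
[2,3] (NP\(NP\S))/S  lex  "that"
[3,4] S  lex  "chased"
[2,4] NP\(NP\S)  >  k=3
[0,4] NP  <  k=2
[4,5] (S\NP)/NP  lex  "liked"
[5,6] NP/(N\PP)  lex  "plan"
[6,7] NP  lex  "bone"
[7,8] (N\PP)\NP  lex  "song"
[6,8] N\PP  <  k=7
[5,8] NP  >  k=6
[4,8] S\NP  >  k=5
[0,8] S  <  k=4

[0,8] S   <
  [0,4] NP   <
    [0,2] NP\S   >
      [0,1] "no" : (NP\S)/NP
      [1,2] "gave" : NP
    [2,4] NP\(NP\S)   >
      [2,3] "that" : (NP\(NP\S))/S
      [3,4] "chased" : S
  [4,8] S\NP   >
    [4,5] "liked" : (S\NP)/NP
    [5,8] NP   >
      [5,6] "plan" : NP/(N\PP)
      [6,8] N\PP   <
        [6,7] "bone" : NP
        [7,8] "song" : (N\PP)\NP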